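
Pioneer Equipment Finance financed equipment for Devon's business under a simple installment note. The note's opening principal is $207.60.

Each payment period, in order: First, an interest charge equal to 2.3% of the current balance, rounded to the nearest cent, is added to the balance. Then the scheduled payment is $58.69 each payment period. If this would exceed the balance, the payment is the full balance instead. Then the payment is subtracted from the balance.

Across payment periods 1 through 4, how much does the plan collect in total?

$219.14

Payment period 1: $207.60 +$4.77 interest = $212.37; pay $58.69 → $153.68
Payment period 2: $153.68 +$3.53 interest = $157.21; pay $58.69 → $98.52
Payment period 3: $98.52 +$2.27 interest = $100.79; pay $58.69 → $42.10
Payment period 4: $42.10 +$0.97 interest = $43.07; pay $43.07 → $0.00
Total paid: $219.14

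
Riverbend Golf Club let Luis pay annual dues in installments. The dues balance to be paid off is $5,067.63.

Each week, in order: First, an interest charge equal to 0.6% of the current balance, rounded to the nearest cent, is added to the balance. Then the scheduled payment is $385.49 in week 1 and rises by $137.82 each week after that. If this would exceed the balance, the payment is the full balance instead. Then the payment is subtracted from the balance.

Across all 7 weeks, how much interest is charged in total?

$138.56

Week 1: $5,067.63 +$30.41 interest = $5,098.04; pay $385.49 → $4,712.55
Week 2: $4,712.55 +$28.28 interest = $4,740.83; pay $523.31 → $4,217.52
Week 3: $4,217.52 +$25.31 interest = $4,242.83; pay $661.13 → $3,581.70
Week 4: $3,581.70 +$21.49 interest = $3,603.19; pay $798.95 → $2,804.24
Week 5: $2,804.24 +$16.83 interest = $2,821.07; pay $936.77 → $1,884.30
Week 6: $1,884.30 +$11.31 interest = $1,895.61; pay $1,074.59 → $821.02
Week 7: $821.02 +$4.93 interest = $825.95; pay $825.95 → $0.00
Total interest: $30.41 + $28.28 + $25.31 + $21.49 + $16.83 + $11.31 + $4.93 = $138.56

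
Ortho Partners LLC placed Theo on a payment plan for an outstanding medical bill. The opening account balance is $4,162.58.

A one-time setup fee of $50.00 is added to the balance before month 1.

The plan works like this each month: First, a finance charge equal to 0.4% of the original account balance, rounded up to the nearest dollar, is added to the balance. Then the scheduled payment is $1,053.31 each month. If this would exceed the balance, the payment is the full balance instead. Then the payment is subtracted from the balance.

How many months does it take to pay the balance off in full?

# | Opening | Interest | Payment | End bal
1 | $4,212.58 | $17.00 | $1,053.31 | $3,176.27
2 | $3,176.27 | $17.00 | $1,053.31 | $2,139.96
3 | $2,139.96 | $17.00 | $1,053.31 | $1,103.65
4 | $1,103.65 | $17.00 | $1,053.31 | $67.34
5 | $67.34 | $17.00 | $84.34 | $0.00
Balance reaches $0.00 in month 5.

5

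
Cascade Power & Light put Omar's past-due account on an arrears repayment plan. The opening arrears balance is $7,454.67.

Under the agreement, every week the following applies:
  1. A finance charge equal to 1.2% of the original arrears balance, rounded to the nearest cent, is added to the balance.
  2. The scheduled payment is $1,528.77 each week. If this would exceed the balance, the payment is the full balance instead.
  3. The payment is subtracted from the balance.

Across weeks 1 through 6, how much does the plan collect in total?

$7,991.43

Week 1: $7,454.67 +$89.46 interest = $7,544.13; pay $1,528.77 → $6,015.36
Week 2: $6,015.36 +$89.46 interest = $6,104.82; pay $1,528.77 → $4,576.05
Week 3: $4,576.05 +$89.46 interest = $4,665.51; pay $1,528.77 → $3,136.74
Week 4: $3,136.74 +$89.46 interest = $3,226.20; pay $1,528.77 → $1,697.43
Week 5: $1,697.43 +$89.46 interest = $1,786.89; pay $1,528.77 → $258.12
Week 6: $258.12 +$89.46 interest = $347.58; pay $347.58 → $0.00
Total paid: $7,991.43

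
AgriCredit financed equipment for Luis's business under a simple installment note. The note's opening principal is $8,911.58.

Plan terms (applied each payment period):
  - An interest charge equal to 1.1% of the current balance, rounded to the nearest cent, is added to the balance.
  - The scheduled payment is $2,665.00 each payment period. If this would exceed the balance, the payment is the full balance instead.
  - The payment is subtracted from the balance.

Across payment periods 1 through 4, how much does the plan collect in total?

# | Opening | Interest | Payment | End bal
1 | $8,911.58 | $98.03 | $2,665.00 | $6,344.61
2 | $6,344.61 | $69.79 | $2,665.00 | $3,749.40
3 | $3,749.40 | $41.24 | $2,665.00 | $1,125.64
4 | $1,125.64 | $12.38 | $1,138.02 | $0.00
Total paid: $9,133.02

$9,133.02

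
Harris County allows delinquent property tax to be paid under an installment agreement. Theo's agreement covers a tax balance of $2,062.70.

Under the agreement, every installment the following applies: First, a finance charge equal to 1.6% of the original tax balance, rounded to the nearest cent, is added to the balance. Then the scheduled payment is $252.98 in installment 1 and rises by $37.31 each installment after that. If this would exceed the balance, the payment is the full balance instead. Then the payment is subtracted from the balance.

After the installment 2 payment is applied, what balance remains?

$1,585.43

Installment 1: opening $2,062.70; interest $33.00 → $2,095.70; payment $252.98; balance $1,842.72
Installment 2: opening $1,842.72; interest $33.00 → $1,875.72; payment $290.29; balance $1,585.43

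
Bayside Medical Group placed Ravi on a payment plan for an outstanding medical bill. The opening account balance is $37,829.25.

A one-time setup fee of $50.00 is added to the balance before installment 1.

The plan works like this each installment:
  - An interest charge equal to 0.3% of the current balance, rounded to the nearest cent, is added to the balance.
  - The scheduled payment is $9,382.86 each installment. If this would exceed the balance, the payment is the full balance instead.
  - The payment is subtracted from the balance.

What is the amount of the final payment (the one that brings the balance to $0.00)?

$637.09

Installment 1: $37,879.25 +$113.64 interest = $37,992.89; pay $9,382.86 → $28,610.03
Installment 2: $28,610.03 +$85.83 interest = $28,695.86; pay $9,382.86 → $19,313.00
Installment 3: $19,313.00 +$57.94 interest = $19,370.94; pay $9,382.86 → $9,988.08
Installment 4: $9,988.08 +$29.96 interest = $10,018.04; pay $9,382.86 → $635.18
Installment 5: $635.18 +$1.91 interest = $637.09; pay $637.09 → $0.00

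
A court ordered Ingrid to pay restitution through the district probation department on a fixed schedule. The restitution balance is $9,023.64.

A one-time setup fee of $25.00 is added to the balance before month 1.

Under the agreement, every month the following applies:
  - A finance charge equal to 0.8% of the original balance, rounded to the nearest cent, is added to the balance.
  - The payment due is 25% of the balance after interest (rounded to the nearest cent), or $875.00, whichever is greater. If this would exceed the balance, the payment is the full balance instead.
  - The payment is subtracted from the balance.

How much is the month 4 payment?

# | Opening | Interest | Payment | End bal
1 | $9,048.64 | $72.19 | $2,280.21 | $6,840.62
2 | $6,840.62 | $72.19 | $1,728.20 | $5,184.61
3 | $5,184.61 | $72.19 | $1,314.20 | $3,942.60
4 | $3,942.60 | $72.19 | $1,003.70 | $3,011.09

$1,003.70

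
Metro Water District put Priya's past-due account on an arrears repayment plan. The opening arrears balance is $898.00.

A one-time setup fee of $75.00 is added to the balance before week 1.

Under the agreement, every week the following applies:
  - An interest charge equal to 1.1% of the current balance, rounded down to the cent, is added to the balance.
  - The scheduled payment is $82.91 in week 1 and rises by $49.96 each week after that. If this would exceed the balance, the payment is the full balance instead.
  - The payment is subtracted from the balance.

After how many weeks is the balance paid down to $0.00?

Week 1: $973.00 +$10.70 interest = $983.70; pay $82.91 → $900.79
Week 2: $900.79 +$9.90 interest = $910.69; pay $132.87 → $777.82
Week 3: $777.82 +$8.55 interest = $786.37; pay $182.83 → $603.54
Week 4: $603.54 +$6.63 interest = $610.17; pay $232.79 → $377.38
Week 5: $377.38 +$4.15 interest = $381.53; pay $282.75 → $98.78
Week 6: $98.78 +$1.08 interest = $99.86; pay $99.86 → $0.00
Balance reaches $0.00 in week 6.

6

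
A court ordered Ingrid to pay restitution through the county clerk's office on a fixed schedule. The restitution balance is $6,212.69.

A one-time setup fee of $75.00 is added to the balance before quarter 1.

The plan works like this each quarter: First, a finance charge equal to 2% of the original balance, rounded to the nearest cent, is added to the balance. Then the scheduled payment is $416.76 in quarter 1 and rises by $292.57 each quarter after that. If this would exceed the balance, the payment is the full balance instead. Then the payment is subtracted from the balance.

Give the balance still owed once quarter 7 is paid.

Quarter 1: $6,287.69 +$124.25 interest = $6,411.94; pay $416.76 → $5,995.18
Quarter 2: $5,995.18 +$124.25 interest = $6,119.43; pay $709.33 → $5,410.10
Quarter 3: $5,410.10 +$124.25 interest = $5,534.35; pay $1,001.90 → $4,532.45
Quarter 4: $4,532.45 +$124.25 interest = $4,656.70; pay $1,294.47 → $3,362.23
Quarter 5: $3,362.23 +$124.25 interest = $3,486.48; pay $1,587.04 → $1,899.44
Quarter 6: $1,899.44 +$124.25 interest = $2,023.69; pay $1,879.61 → $144.08
Quarter 7: $144.08 +$124.25 interest = $268.33; pay $268.33 → $0.00

$0.00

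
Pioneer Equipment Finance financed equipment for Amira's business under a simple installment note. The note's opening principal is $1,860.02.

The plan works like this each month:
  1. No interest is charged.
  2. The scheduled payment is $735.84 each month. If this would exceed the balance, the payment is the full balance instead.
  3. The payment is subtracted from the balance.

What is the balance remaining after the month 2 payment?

# | Opening | Payment | End bal
1 | $1,860.02 | $735.84 | $1,124.18
2 | $1,124.18 | $735.84 | $388.34

$388.34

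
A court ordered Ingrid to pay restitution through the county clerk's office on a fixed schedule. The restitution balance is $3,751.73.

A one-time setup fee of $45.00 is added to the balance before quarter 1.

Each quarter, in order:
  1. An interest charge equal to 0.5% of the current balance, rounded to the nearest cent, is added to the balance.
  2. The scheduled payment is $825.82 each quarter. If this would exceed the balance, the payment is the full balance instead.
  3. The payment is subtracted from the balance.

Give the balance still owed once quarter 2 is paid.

Quarter 1: opening $3,796.73; interest $18.98 → $3,815.71; payment $825.82; balance $2,989.89
Quarter 2: opening $2,989.89; interest $14.95 → $3,004.84; payment $825.82; balance $2,179.02

$2,179.02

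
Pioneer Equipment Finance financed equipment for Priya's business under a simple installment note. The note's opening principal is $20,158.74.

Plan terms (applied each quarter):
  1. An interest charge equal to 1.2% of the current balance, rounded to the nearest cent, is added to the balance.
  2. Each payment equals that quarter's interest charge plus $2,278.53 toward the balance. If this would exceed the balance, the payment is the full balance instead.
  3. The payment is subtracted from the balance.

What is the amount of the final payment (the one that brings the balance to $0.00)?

Quarter 1: $20,158.74 +$241.90 interest = $20,400.64; pay $2,520.43 → $17,880.21
Quarter 2: $17,880.21 +$214.56 interest = $18,094.77; pay $2,493.09 → $15,601.68
Quarter 3: $15,601.68 +$187.22 interest = $15,788.90; pay $2,465.75 → $13,323.15
Quarter 4: $13,323.15 +$159.88 interest = $13,483.03; pay $2,438.41 → $11,044.62
Quarter 5: $11,044.62 +$132.54 interest = $11,177.16; pay $2,411.07 → $8,766.09
Quarter 6: $8,766.09 +$105.19 interest = $8,871.28; pay $2,383.72 → $6,487.56
Quarter 7: $6,487.56 +$77.85 interest = $6,565.41; pay $2,356.38 → $4,209.03
Quarter 8: $4,209.03 +$50.51 interest = $4,259.54; pay $2,329.04 → $1,930.50
Quarter 9: $1,930.50 +$23.17 interest = $1,953.67; pay $1,953.67 → $0.00

$1,953.67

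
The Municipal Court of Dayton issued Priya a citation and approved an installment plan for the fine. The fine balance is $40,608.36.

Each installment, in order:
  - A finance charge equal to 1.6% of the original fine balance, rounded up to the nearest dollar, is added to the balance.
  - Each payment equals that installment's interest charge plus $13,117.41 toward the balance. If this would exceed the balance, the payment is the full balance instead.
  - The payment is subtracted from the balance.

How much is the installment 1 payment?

$13,767.41

Installment 1: opening $40,608.36; interest $650.00 → $41,258.36; payment $13,767.41; balance $27,490.95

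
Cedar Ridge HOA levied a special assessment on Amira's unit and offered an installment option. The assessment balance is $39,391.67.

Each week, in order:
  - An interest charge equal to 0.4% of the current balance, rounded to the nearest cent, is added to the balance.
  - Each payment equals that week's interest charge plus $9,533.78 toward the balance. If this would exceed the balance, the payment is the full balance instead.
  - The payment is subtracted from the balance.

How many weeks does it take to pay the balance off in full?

5

# | Opening | Interest | Payment | End bal
1 | $39,391.67 | $157.57 | $9,691.35 | $29,857.89
2 | $29,857.89 | $119.43 | $9,653.21 | $20,324.11
3 | $20,324.11 | $81.30 | $9,615.08 | $10,790.33
4 | $10,790.33 | $43.16 | $9,576.94 | $1,256.55
5 | $1,256.55 | $5.03 | $1,261.58 | $0.00
Balance reaches $0.00 in week 5.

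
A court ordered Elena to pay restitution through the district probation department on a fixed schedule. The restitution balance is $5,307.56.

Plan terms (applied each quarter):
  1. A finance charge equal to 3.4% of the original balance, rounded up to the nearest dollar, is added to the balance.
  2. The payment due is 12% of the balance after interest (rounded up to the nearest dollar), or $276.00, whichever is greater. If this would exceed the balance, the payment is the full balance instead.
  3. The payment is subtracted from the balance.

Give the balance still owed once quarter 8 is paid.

Quarter 1: opening $5,307.56; interest $181.00 → $5,488.56; payment $659.00; balance $4,829.56
Quarter 2: opening $4,829.56; interest $181.00 → $5,010.56; payment $602.00; balance $4,408.56
Quarter 3: opening $4,408.56; interest $181.00 → $4,589.56; payment $551.00; balance $4,038.56
Quarter 4: opening $4,038.56; interest $181.00 → $4,219.56; payment $507.00; balance $3,712.56
Quarter 5: opening $3,712.56; interest $181.00 → $3,893.56; payment $468.00; balance $3,425.56
Quarter 6: opening $3,425.56; interest $181.00 → $3,606.56; payment $433.00; balance $3,173.56
Quarter 7: opening $3,173.56; interest $181.00 → $3,354.56; payment $403.00; balance $2,951.56
Quarter 8: opening $2,951.56; interest $181.00 → $3,132.56; payment $376.00; balance $2,756.56

$2,756.56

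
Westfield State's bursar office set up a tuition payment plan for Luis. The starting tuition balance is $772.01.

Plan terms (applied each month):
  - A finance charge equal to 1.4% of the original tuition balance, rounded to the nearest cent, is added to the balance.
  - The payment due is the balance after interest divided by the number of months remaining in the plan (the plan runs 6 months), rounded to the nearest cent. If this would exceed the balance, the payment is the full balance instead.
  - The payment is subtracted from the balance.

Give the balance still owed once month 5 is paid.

$144.34

Month 1: opening $772.01; interest $10.81 → $782.82; payment $130.47; balance $652.35
Month 2: opening $652.35; interest $10.81 → $663.16; payment $132.63; balance $530.53
Month 3: opening $530.53; interest $10.81 → $541.34; payment $135.34; balance $406.00
Month 4: opening $406.00; interest $10.81 → $416.81; payment $138.94; balance $277.87
Month 5: opening $277.87; interest $10.81 → $288.68; payment $144.34; balance $144.34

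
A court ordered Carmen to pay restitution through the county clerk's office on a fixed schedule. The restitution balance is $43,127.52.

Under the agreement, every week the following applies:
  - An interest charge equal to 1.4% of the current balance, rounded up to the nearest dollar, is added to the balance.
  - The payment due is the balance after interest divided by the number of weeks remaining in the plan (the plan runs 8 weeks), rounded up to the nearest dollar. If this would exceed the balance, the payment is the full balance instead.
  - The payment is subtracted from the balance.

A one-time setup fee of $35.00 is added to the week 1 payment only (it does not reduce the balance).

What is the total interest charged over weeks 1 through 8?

$2,812.00

# | Opening | Interest | Payment | Fee | End bal
1 | $43,127.52 | $604.00 | $5,467.00 | $35.00 | $38,264.52
2 | $38,264.52 | $536.00 | $5,543.00 | — | $33,257.52
3 | $33,257.52 | $466.00 | $5,621.00 | — | $28,102.52
4 | $28,102.52 | $394.00 | $5,700.00 | — | $22,796.52
5 | $22,796.52 | $320.00 | $5,780.00 | — | $17,336.52
6 | $17,336.52 | $243.00 | $5,860.00 | — | $11,719.52
7 | $11,719.52 | $165.00 | $5,943.00 | — | $5,941.52
8 | $5,941.52 | $84.00 | $6,025.52 | — | $0.00
Total interest: $604.00 + $536.00 + $466.00 + $394.00 + $320.00 + $243.00 + $165.00 + $84.00 = $2,812.00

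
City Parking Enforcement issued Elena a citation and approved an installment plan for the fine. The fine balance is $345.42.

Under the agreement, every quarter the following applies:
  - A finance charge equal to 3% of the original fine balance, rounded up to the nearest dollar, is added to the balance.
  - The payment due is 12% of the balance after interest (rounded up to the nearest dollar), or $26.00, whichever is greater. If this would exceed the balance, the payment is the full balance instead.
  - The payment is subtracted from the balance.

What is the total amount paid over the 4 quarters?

$151.00

Quarter 1: opening $345.42; interest $11.00 → $356.42; payment $43.00; balance $313.42
Quarter 2: opening $313.42; interest $11.00 → $324.42; payment $39.00; balance $285.42
Quarter 3: opening $285.42; interest $11.00 → $296.42; payment $36.00; balance $260.42
Quarter 4: opening $260.42; interest $11.00 → $271.42; payment $33.00; balance $238.42
Total paid: $151.00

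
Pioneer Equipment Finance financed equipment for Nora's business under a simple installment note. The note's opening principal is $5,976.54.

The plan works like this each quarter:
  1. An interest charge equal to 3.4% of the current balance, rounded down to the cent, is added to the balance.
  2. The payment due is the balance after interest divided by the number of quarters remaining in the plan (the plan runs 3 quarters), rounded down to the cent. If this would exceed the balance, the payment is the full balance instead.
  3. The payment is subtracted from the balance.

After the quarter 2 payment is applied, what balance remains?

Quarter 1: $5,976.54 +$203.20 interest = $6,179.74; pay $2,059.91 → $4,119.83
Quarter 2: $4,119.83 +$140.07 interest = $4,259.90; pay $2,129.95 → $2,129.95

$2,129.95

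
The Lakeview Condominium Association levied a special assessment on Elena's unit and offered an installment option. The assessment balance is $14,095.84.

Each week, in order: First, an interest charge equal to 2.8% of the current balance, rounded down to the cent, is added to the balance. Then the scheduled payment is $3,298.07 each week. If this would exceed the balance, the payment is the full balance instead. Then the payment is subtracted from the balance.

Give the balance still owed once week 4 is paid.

Week 1: $14,095.84 +$394.68 interest = $14,490.52; pay $3,298.07 → $11,192.45
Week 2: $11,192.45 +$313.38 interest = $11,505.83; pay $3,298.07 → $8,207.76
Week 3: $8,207.76 +$229.81 interest = $8,437.57; pay $3,298.07 → $5,139.50
Week 4: $5,139.50 +$143.90 interest = $5,283.40; pay $3,298.07 → $1,985.33

$1,985.33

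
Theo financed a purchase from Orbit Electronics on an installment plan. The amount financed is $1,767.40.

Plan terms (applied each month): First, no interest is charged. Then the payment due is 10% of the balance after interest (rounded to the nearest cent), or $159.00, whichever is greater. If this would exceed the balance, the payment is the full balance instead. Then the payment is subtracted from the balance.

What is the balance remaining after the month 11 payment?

Month 1: opening $1,767.40; payment $176.74; balance $1,590.66
Month 2: opening $1,590.66; payment $159.07; balance $1,431.59
Month 3: opening $1,431.59; payment $159.00; balance $1,272.59
Month 4: opening $1,272.59; payment $159.00; balance $1,113.59
Month 5: opening $1,113.59; payment $159.00; balance $954.59
Month 6: opening $954.59; payment $159.00; balance $795.59
Month 7: opening $795.59; payment $159.00; balance $636.59
Month 8: opening $636.59; payment $159.00; balance $477.59
Month 9: opening $477.59; payment $159.00; balance $318.59
Month 10: opening $318.59; payment $159.00; balance $159.59
Month 11: opening $159.59; payment $159.00; balance $0.59

$0.59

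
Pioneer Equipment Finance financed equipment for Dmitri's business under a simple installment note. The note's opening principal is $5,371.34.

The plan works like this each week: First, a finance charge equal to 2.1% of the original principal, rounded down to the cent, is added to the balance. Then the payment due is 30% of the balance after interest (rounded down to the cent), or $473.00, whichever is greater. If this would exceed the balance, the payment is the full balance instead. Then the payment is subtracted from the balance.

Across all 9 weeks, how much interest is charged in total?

$1,015.11

# | Opening | Interest | Payment | End bal
1 | $5,371.34 | $112.79 | $1,645.23 | $3,838.90
2 | $3,838.90 | $112.79 | $1,185.50 | $2,766.19
3 | $2,766.19 | $112.79 | $863.69 | $2,015.29
4 | $2,015.29 | $112.79 | $638.42 | $1,489.66
5 | $1,489.66 | $112.79 | $480.73 | $1,121.72
6 | $1,121.72 | $112.79 | $473.00 | $761.51
7 | $761.51 | $112.79 | $473.00 | $401.30
8 | $401.30 | $112.79 | $473.00 | $41.09
9 | $41.09 | $112.79 | $153.88 | $0.00
Total interest: $112.79 + $112.79 + $112.79 + $112.79 + $112.79 + $112.79 + $112.79 + $112.79 + $112.79 = $1,015.11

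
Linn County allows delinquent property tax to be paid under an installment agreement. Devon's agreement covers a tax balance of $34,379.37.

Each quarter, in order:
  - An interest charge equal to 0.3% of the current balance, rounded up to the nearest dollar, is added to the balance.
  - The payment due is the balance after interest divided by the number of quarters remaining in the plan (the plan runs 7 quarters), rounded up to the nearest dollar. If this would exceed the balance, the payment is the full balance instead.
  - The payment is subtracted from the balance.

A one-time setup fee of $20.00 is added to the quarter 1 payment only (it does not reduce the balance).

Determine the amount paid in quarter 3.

$4,956.00

Quarter 1: $34,379.37 +$104.00 interest = $34,483.37; pay $4,927.00 (+ $20.00 fee) → $29,556.37
Quarter 2: $29,556.37 +$89.00 interest = $29,645.37; pay $4,941.00 → $24,704.37
Quarter 3: $24,704.37 +$75.00 interest = $24,779.37; pay $4,956.00 → $19,823.37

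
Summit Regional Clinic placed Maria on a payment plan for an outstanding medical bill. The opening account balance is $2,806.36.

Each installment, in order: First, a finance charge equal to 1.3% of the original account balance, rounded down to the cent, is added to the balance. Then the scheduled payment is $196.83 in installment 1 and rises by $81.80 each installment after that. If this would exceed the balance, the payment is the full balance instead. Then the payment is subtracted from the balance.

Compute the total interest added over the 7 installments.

Installment 1: opening $2,806.36; interest $36.48 → $2,842.84; payment $196.83; balance $2,646.01
Installment 2: opening $2,646.01; interest $36.48 → $2,682.49; payment $278.63; balance $2,403.86
Installment 3: opening $2,403.86; interest $36.48 → $2,440.34; payment $360.43; balance $2,079.91
Installment 4: opening $2,079.91; interest $36.48 → $2,116.39; payment $442.23; balance $1,674.16
Installment 5: opening $1,674.16; interest $36.48 → $1,710.64; payment $524.03; balance $1,186.61
Installment 6: opening $1,186.61; interest $36.48 → $1,223.09; payment $605.83; balance $617.26
Installment 7: opening $617.26; interest $36.48 → $653.74; payment $653.74; balance $0.00
Total interest: $36.48 + $36.48 + $36.48 + $36.48 + $36.48 + $36.48 + $36.48 = $255.36

$255.36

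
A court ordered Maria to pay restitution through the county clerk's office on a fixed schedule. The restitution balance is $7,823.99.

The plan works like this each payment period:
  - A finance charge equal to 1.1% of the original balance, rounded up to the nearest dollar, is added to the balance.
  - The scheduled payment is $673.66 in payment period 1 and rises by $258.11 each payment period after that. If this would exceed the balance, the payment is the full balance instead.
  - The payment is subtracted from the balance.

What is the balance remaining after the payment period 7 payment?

$0.00

# | Opening | Interest | Payment | End bal
1 | $7,823.99 | $87.00 | $673.66 | $7,237.33
2 | $7,237.33 | $87.00 | $931.77 | $6,392.56
3 | $6,392.56 | $87.00 | $1,189.88 | $5,289.68
4 | $5,289.68 | $87.00 | $1,447.99 | $3,928.69
5 | $3,928.69 | $87.00 | $1,706.10 | $2,309.59
6 | $2,309.59 | $87.00 | $1,964.21 | $432.38
7 | $432.38 | $87.00 | $519.38 | $0.00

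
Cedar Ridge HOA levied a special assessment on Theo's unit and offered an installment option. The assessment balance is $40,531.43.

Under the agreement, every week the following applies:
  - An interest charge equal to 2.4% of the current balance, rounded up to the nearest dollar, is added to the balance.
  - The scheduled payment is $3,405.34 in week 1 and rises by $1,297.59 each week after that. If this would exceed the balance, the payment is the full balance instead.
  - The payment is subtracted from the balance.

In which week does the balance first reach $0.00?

# | Opening | Interest | Payment | End bal
1 | $40,531.43 | $973.00 | $3,405.34 | $38,099.09
2 | $38,099.09 | $915.00 | $4,702.93 | $34,311.16
3 | $34,311.16 | $824.00 | $6,000.52 | $29,134.64
4 | $29,134.64 | $700.00 | $7,298.11 | $22,536.53
5 | $22,536.53 | $541.00 | $8,595.70 | $14,481.83
6 | $14,481.83 | $348.00 | $9,893.29 | $4,936.54
7 | $4,936.54 | $119.00 | $5,055.54 | $0.00
Balance reaches $0.00 in week 7.

7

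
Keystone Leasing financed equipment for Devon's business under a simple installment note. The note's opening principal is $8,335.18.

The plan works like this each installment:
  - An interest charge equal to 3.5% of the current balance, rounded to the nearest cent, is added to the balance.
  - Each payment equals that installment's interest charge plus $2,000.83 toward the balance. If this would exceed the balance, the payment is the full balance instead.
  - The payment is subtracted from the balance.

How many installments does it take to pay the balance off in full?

Installment 1: opening $8,335.18; interest $291.73 → $8,626.91; payment $2,292.56; balance $6,334.35
Installment 2: opening $6,334.35; interest $221.70 → $6,556.05; payment $2,222.53; balance $4,333.52
Installment 3: opening $4,333.52; interest $151.67 → $4,485.19; payment $2,152.50; balance $2,332.69
Installment 4: opening $2,332.69; interest $81.64 → $2,414.33; payment $2,082.47; balance $331.86
Installment 5: opening $331.86; interest $11.62 → $343.48; payment $343.48; balance $0.00
Balance reaches $0.00 in installment 5.

5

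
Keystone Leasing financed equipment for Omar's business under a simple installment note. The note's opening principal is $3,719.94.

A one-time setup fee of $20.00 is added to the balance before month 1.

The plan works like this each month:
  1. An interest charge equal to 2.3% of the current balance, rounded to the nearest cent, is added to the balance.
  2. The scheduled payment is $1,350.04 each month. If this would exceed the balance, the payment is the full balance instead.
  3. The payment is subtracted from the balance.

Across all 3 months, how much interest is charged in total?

$170.18

Month 1: $3,739.94 +$86.02 interest = $3,825.96; pay $1,350.04 → $2,475.92
Month 2: $2,475.92 +$56.95 interest = $2,532.87; pay $1,350.04 → $1,182.83
Month 3: $1,182.83 +$27.21 interest = $1,210.04; pay $1,210.04 → $0.00
Total interest: $86.02 + $56.95 + $27.21 = $170.18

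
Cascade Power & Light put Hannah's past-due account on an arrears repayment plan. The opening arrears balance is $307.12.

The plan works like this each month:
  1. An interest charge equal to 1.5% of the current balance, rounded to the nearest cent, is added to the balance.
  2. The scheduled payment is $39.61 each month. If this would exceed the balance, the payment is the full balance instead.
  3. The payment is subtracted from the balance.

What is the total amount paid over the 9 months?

$329.01

Month 1: opening $307.12; interest $4.61 → $311.73; payment $39.61; balance $272.12
Month 2: opening $272.12; interest $4.08 → $276.20; payment $39.61; balance $236.59
Month 3: opening $236.59; interest $3.55 → $240.14; payment $39.61; balance $200.53
Month 4: opening $200.53; interest $3.01 → $203.54; payment $39.61; balance $163.93
Month 5: opening $163.93; interest $2.46 → $166.39; payment $39.61; balance $126.78
Month 6: opening $126.78; interest $1.90 → $128.68; payment $39.61; balance $89.07
Month 7: opening $89.07; interest $1.34 → $90.41; payment $39.61; balance $50.80
Month 8: opening $50.80; interest $0.76 → $51.56; payment $39.61; balance $11.95
Month 9: opening $11.95; interest $0.18 → $12.13; payment $12.13; balance $0.00
Total paid: $329.01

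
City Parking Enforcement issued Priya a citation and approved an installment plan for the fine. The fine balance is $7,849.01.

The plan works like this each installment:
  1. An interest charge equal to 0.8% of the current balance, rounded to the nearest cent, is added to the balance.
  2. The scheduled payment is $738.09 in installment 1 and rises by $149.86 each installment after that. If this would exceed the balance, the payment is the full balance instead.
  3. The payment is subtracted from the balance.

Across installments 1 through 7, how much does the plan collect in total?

Installment 1: $7,849.01 +$62.79 interest = $7,911.80; pay $738.09 → $7,173.71
Installment 2: $7,173.71 +$57.39 interest = $7,231.10; pay $887.95 → $6,343.15
Installment 3: $6,343.15 +$50.75 interest = $6,393.90; pay $1,037.81 → $5,356.09
Installment 4: $5,356.09 +$42.85 interest = $5,398.94; pay $1,187.67 → $4,211.27
Installment 5: $4,211.27 +$33.69 interest = $4,244.96; pay $1,337.53 → $2,907.43
Installment 6: $2,907.43 +$23.26 interest = $2,930.69; pay $1,487.39 → $1,443.30
Installment 7: $1,443.30 +$11.55 interest = $1,454.85; pay $1,454.85 → $0.00
Total paid: $8,131.29

$8,131.29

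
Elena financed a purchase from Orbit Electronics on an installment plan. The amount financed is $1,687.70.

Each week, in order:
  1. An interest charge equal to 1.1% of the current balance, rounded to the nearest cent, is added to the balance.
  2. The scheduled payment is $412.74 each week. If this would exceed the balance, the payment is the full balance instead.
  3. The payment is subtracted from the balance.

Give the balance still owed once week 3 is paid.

$492.12

Week 1: $1,687.70 +$18.56 interest = $1,706.26; pay $412.74 → $1,293.52
Week 2: $1,293.52 +$14.23 interest = $1,307.75; pay $412.74 → $895.01
Week 3: $895.01 +$9.85 interest = $904.86; pay $412.74 → $492.12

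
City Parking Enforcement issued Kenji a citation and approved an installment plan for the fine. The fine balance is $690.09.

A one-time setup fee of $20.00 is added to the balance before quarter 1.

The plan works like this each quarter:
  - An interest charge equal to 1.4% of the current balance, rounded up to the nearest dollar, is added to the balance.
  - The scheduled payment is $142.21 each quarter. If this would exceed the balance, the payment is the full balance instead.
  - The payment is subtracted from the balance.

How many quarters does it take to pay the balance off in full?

6

Quarter 1: $710.09 +$10.00 interest = $720.09; pay $142.21 → $577.88
Quarter 2: $577.88 +$9.00 interest = $586.88; pay $142.21 → $444.67
Quarter 3: $444.67 +$7.00 interest = $451.67; pay $142.21 → $309.46
Quarter 4: $309.46 +$5.00 interest = $314.46; pay $142.21 → $172.25
Quarter 5: $172.25 +$3.00 interest = $175.25; pay $142.21 → $33.04
Quarter 6: $33.04 +$1.00 interest = $34.04; pay $34.04 → $0.00
Balance reaches $0.00 in quarter 6.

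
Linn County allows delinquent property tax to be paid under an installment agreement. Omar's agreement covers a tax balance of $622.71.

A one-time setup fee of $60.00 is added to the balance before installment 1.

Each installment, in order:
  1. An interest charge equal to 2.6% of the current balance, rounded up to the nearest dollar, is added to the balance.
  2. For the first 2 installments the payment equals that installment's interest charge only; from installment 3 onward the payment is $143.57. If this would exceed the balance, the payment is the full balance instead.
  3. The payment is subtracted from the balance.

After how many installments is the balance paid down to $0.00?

8

# | Opening | Interest | Payment | End bal
1 | $682.71 | $18.00 | $18.00 | $682.71
2 | $682.71 | $18.00 | $18.00 | $682.71
3 | $682.71 | $18.00 | $143.57 | $557.14
4 | $557.14 | $15.00 | $143.57 | $428.57
5 | $428.57 | $12.00 | $143.57 | $297.00
6 | $297.00 | $8.00 | $143.57 | $161.43
7 | $161.43 | $5.00 | $143.57 | $22.86
8 | $22.86 | $1.00 | $23.86 | $0.00
Balance reaches $0.00 in installment 8.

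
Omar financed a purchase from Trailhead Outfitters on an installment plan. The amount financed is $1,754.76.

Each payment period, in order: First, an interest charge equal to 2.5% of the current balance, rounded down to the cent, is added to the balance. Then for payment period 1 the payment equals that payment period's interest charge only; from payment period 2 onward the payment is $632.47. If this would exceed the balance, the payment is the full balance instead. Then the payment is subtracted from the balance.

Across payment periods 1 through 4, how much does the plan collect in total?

Payment period 1: $1,754.76 +$43.86 interest = $1,798.62; pay $43.86 → $1,754.76
Payment period 2: $1,754.76 +$43.86 interest = $1,798.62; pay $632.47 → $1,166.15
Payment period 3: $1,166.15 +$29.15 interest = $1,195.30; pay $632.47 → $562.83
Payment period 4: $562.83 +$14.07 interest = $576.90; pay $576.90 → $0.00
Total paid: $1,885.70

$1,885.70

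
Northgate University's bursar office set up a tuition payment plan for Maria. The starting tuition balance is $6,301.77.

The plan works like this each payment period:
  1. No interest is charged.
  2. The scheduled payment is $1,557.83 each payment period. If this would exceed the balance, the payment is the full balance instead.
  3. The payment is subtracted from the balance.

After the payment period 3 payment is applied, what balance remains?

$1,628.28

Payment period 1: opening $6,301.77; payment $1,557.83; balance $4,743.94
Payment period 2: opening $4,743.94; payment $1,557.83; balance $3,186.11
Payment period 3: opening $3,186.11; payment $1,557.83; balance $1,628.28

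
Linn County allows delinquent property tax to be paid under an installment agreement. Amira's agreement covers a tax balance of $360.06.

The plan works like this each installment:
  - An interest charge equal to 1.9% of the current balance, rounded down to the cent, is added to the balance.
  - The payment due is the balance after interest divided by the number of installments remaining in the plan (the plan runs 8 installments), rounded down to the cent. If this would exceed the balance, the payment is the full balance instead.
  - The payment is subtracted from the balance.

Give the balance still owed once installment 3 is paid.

$238.10

Installment 1: opening $360.06; interest $6.84 → $366.90; payment $45.86; balance $321.04
Installment 2: opening $321.04; interest $6.09 → $327.13; payment $46.73; balance $280.40
Installment 3: opening $280.40; interest $5.32 → $285.72; payment $47.62; balance $238.10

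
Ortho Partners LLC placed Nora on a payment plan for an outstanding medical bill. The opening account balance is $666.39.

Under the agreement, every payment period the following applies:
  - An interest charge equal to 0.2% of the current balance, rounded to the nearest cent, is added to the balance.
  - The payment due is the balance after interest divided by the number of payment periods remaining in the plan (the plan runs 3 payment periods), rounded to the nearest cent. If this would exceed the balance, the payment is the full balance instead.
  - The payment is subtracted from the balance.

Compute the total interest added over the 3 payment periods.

Payment period 1: $666.39 +$1.33 interest = $667.72; pay $222.57 → $445.15
Payment period 2: $445.15 +$0.89 interest = $446.04; pay $223.02 → $223.02
Payment period 3: $223.02 +$0.45 interest = $223.47; pay $223.47 → $0.00
Total interest: $1.33 + $0.89 + $0.45 = $2.67

$2.67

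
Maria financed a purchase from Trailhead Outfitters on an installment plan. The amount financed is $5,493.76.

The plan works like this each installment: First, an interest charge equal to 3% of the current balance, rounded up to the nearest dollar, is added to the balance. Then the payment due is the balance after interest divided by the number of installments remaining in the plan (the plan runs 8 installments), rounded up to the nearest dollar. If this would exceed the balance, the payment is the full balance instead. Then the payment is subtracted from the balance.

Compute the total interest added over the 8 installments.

$800.00

Installment 1: opening $5,493.76; interest $165.00 → $5,658.76; payment $708.00; balance $4,950.76
Installment 2: opening $4,950.76; interest $149.00 → $5,099.76; payment $729.00; balance $4,370.76
Installment 3: opening $4,370.76; interest $132.00 → $4,502.76; payment $751.00; balance $3,751.76
Installment 4: opening $3,751.76; interest $113.00 → $3,864.76; payment $773.00; balance $3,091.76
Installment 5: opening $3,091.76; interest $93.00 → $3,184.76; payment $797.00; balance $2,387.76
Installment 6: opening $2,387.76; interest $72.00 → $2,459.76; payment $820.00; balance $1,639.76
Installment 7: opening $1,639.76; interest $50.00 → $1,689.76; payment $845.00; balance $844.76
Installment 8: opening $844.76; interest $26.00 → $870.76; payment $870.76; balance $0.00
Total interest: $165.00 + $149.00 + $132.00 + $113.00 + $93.00 + $72.00 + $50.00 + $26.00 = $800.00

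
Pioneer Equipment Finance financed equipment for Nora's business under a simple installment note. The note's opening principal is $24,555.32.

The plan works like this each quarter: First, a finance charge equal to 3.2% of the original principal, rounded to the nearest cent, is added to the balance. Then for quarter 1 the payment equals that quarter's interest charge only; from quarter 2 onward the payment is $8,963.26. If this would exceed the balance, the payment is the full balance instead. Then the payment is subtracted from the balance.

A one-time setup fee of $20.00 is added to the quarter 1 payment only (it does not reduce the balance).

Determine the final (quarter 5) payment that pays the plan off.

Quarter 1: opening $24,555.32; interest $785.77 → $25,341.09; payment $785.77 (+ $20.00 fee); balance $24,555.32
Quarter 2: opening $24,555.32; interest $785.77 → $25,341.09; payment $8,963.26; balance $16,377.83
Quarter 3: opening $16,377.83; interest $785.77 → $17,163.60; payment $8,963.26; balance $8,200.34
Quarter 4: opening $8,200.34; interest $785.77 → $8,986.11; payment $8,963.26; balance $22.85
Quarter 5: opening $22.85; interest $785.77 → $808.62; payment $808.62; balance $0.00

$808.62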